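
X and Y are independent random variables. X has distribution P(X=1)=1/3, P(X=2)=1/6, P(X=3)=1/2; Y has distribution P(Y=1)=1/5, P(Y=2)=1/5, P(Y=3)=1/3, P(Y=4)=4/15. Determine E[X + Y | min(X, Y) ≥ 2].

35/6

P(min(X, Y) ≥ 2) = 8/15.
Summing (X+Y)·P(x,y) over outcomes with min(X, Y) ≥ 2 gives 28/9.
E[X + Y | min(X, Y) ≥ 2] = (28/9) / (8/15) = 35/6.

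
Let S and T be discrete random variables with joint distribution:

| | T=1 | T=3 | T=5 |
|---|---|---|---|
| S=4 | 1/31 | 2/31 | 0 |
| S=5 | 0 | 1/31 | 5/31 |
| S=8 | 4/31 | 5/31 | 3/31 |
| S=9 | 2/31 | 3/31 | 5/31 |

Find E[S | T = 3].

80/11

P(T = 3) = 11/31.
Σ S·P over the event = 4·(2/31) + 5·(1/31) + 8·(5/31) + 9·(3/31) = 80/31.
E[S | T = 3] = (80/31) / (11/31) = 80/11.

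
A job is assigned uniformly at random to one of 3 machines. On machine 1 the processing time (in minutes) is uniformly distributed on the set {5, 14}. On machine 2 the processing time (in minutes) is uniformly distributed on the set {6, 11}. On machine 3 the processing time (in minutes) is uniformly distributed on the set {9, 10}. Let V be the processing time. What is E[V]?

55/6

E[V | machine 1] = (5+14)/2 = 19/2.
E[V | machine 2] = (6+11)/2 = 17/2.
E[V | machine 3] = (9+10)/2 = 19/2.
By the law of total expectation,
E[V] = (1/3)·(19/2) + (1/3)·(17/2) + (1/3)·(19/2) = 55/6.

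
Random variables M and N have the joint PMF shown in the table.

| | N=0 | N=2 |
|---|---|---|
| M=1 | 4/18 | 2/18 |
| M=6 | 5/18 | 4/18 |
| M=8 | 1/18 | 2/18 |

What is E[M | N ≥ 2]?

P(N ≥ 2) = 4/9.
Σ M·P over the event = 1·(2/18) + 6·(4/18) + 8·(2/18) = 7/3.
E[M | N ≥ 2] = (7/3) / (4/9) = 21/4.

21/4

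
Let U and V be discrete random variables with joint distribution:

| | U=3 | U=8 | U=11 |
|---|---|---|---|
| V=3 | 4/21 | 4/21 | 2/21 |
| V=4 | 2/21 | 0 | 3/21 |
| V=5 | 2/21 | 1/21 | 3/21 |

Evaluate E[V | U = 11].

33/8

P(U = 11) = 8/21.
Σ V·P over the event = 3·(2/21) + 4·(3/21) + 5·(3/21) = 11/7.
E[V | U = 11] = (11/7) / (8/21) = 33/8.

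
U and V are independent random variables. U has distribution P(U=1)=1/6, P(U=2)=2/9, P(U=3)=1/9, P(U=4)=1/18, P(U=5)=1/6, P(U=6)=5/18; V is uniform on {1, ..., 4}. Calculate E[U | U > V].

212/43

P(U > V) = 43/72.
Summing U·P(x,y) over outcomes with U > V gives 53/18.
E[U | U > V] = (53/18) / (43/72) = 212/43.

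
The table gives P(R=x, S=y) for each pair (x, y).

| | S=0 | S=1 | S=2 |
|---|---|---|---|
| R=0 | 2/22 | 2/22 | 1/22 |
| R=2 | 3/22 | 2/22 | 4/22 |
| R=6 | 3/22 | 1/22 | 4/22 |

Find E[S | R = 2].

P(R = 2) = 9/22.
Σ S·P over the event = 0·(3/22) + 1·(2/22) + 2·(4/22) = 5/11.
E[S | R = 2] = (5/11) / (9/22) = 10/9.

10/9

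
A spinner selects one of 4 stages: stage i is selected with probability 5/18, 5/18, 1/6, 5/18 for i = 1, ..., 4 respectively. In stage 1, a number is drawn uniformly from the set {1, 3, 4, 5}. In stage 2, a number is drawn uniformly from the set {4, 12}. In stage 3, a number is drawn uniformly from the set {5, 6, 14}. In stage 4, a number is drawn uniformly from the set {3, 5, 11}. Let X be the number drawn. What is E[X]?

1355/216

E[X | stage 1] = (1+3+4+5)/4 = 13/4.
E[X | stage 2] = (4+12)/2 = 8.
E[X | stage 3] = (5+6+14)/3 = 25/3.
E[X | stage 4] = (3+5+11)/3 = 19/3.
E[X] = (5/18)·(13/4) + (5/18)·(8) + (1/6)·(25/3) + (5/18)·(19/3) = 1355/216.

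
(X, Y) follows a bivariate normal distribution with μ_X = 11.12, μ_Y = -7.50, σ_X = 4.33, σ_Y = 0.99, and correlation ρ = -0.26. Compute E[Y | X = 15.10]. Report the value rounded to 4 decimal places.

-7.7366

The regression of Y on X has slope ρ·σ_Y/σ_X and passes through (μ_X, μ_Y).
E[Y | X=15.10] = -7.50 + (-0.26)·(0.99/4.33)·(15.10 − (11.12)) = -7.50 + (-0.059446)·(3.98) = -7.7366.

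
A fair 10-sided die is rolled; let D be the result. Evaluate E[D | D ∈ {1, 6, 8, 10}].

25/4

P(D ∈ {1, 6, 8, 10}) = 2/5.
Σ over the event: 1·1/10 + 6·1/10 + 8·1/10 + 10·1/10 = 5/2.
E[D | D ∈ {1, 6, 8, 10}] = (5/2) / (2/5) = 25/4.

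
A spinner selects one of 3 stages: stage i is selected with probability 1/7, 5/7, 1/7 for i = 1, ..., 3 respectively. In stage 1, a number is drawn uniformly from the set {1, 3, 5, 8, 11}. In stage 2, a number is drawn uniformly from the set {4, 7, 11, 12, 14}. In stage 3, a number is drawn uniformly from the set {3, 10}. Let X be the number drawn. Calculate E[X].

E[X | stage 1] = (1+3+5+8+11)/5 = 28/5.
E[X | stage 2] = (4+7+11+12+14)/5 = 48/5.
E[X | stage 3] = (3+10)/2 = 13/2.
By the law of total expectation,
E[X] = (1/7)·(28/5) + (5/7)·(48/5) + (1/7)·(13/2) = 601/70.

601/70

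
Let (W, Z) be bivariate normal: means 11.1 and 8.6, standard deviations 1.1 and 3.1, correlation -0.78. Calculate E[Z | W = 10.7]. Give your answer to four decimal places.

9.4793

For a bivariate normal, E[Z | W=x] = μ_Z + ρ·(σ_Z/σ_W)·(x − μ_W).
E[Z | W=10.7] = 8.6 + (-0.78)·(3.1/1.1)·(10.7 − (11.1)) = 8.6 + (-2.1982)·(-0.4) = 9.4793.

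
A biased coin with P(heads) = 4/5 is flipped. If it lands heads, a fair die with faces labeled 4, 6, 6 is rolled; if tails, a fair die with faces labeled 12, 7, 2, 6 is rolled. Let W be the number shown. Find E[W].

337/60

E[W | heads] = (4+6+6)/3 = 16/3.
E[W | tails] = (12+7+2+6)/4 = 27/4.
E[W] = (4/5)·(16/3) + (1/5)·(27/4) = 337/60.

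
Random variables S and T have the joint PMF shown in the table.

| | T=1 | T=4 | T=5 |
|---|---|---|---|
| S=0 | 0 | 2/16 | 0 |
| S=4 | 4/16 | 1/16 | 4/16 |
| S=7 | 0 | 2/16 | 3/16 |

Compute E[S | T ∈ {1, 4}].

34/9

P(T ∈ {1, 4}) = 9/16.
Σ S·P over the event = 0·(2/16) + 4·(4/16) + 4·(1/16) + 7·(2/16) = 17/8.
E[S | T ∈ {1, 4}] = (17/8) / (9/16) = 34/9.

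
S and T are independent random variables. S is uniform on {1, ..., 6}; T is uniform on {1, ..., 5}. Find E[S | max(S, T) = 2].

P(max(S, T) = 2) = 1/10.
Summing S·P(x,y) over outcomes with max(S, T) = 2 gives 1/6.
E[S | max(S, T) = 2] = (1/6) / (1/10) = 5/3.

5/3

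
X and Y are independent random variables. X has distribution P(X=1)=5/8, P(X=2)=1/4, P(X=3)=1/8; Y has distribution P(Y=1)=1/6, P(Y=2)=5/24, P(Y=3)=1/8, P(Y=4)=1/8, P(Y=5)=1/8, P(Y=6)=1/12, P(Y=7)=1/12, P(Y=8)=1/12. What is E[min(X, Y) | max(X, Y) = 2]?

53/43

P(max(X, Y) = 2) = 43/192.
Summing min(X,Y)·P(x,y) over outcomes with max(X, Y) = 2 gives 53/192.
E[min(X, Y) | max(X, Y) = 2] = (53/192) / (43/192) = 53/43.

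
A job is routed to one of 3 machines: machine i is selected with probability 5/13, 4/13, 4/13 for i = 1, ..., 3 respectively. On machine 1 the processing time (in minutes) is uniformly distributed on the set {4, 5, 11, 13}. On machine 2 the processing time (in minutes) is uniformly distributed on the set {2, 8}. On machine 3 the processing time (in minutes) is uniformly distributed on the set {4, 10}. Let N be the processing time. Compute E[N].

357/52

E[N | machine 1] = (4+5+11+13)/4 = 33/4.
E[N | machine 2] = (2+8)/2 = 5.
E[N | machine 3] = (4+10)/2 = 7.
E[N] = (5/13)·(33/4) + (4/13)·(5) + (4/13)·(7) = 357/52.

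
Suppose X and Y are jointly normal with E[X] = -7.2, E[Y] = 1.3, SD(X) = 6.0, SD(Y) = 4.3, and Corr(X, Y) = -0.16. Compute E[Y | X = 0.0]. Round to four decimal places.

For a bivariate normal, E[Y | X=x] = μ_Y + ρ·(σ_Y/σ_X)·(x − μ_X).
E[Y | X=0.0] = 1.3 + (-0.16)·(4.3/6.0)·(0.0 − (-7.2)) = 1.3 + (-0.11467)·(7.2) = 0.4744.

0.4744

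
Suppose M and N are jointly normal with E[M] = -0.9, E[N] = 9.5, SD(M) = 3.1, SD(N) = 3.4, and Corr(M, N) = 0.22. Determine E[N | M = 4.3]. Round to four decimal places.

10.7547

E[N | M=x] = μ_N + ρ(σ_N/σ_M)(x − μ_M) for jointly normal variables.
E[N | M=4.3] = 9.5 + (0.22)·(3.4/3.1)·(4.3 − (-0.9)) = 9.5 + (0.24129)·(5.2) = 10.7547.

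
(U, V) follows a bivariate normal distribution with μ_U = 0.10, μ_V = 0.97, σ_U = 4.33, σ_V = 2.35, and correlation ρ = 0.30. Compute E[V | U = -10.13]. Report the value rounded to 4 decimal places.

For a bivariate normal, E[V | U=x] = μ_V + ρ·(σ_V/σ_U)·(x − μ_U).
E[V | U=-10.13] = 0.97 + (0.30)·(2.35/4.33)·(-10.13 − (0.10)) = 0.97 + (0.16282)·(-10.23) = -0.6956.

-0.6956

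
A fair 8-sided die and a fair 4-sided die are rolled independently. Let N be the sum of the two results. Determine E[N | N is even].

7

P(N is even) = 1/2.
Σ over the event: 2·1/32 + 4·3/32 + 6·1/8 + 8·1/8 + 10·3/32 + 12·1/32 = 7/2.
E[N | N is even] = (7/2) / (1/2) = 7.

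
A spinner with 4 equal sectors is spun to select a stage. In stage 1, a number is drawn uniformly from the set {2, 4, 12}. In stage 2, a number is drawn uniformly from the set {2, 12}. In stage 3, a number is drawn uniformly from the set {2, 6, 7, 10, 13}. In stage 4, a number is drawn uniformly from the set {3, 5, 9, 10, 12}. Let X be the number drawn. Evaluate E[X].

71/10

E[X | stage 1] = (2+4+12)/3 = 6.
E[X | stage 2] = (2+12)/2 = 7.
E[X | stage 3] = (2+6+7+10+13)/5 = 38/5.
E[X | stage 4] = (3+5+9+10+12)/5 = 39/5.
By the law of total expectation,
E[X] = (1/4)·(6) + (1/4)·(7) + (1/4)·(38/5) + (1/4)·(39/5) = 71/10.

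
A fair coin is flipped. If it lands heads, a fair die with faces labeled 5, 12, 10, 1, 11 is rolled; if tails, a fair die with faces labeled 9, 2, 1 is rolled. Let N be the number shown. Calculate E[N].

E[N | heads] = (5+12+10+1+11)/5 = 39/5.
E[N | tails] = (9+2+1)/3 = 4.
E[N] = (1/2)·(39/5) + (1/2)·(4) = 59/10.

59/10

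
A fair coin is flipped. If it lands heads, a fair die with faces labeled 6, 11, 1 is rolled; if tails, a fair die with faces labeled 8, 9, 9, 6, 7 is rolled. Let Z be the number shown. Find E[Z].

E[Z | heads] = (6+11+1)/3 = 6.
E[Z | tails] = (8+9+9+6+7)/5 = 39/5.
By the law of total expectation,
E[Z] = (1/2)·(6) + (1/2)·(39/5) = 69/10.

69/10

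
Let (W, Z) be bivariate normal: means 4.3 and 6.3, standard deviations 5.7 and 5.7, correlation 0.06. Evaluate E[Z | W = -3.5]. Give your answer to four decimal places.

The regression of Z on W has slope ρ·σ_Z/σ_W and passes through (μ_W, μ_Z).
E[Z | W=-3.5] = 6.3 + (0.06)·(5.7/5.7)·(-3.5 − (4.3)) = 6.3 + (0.06)·(-7.8) = 5.8320.

5.8320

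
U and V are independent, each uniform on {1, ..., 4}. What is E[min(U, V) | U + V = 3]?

1

Outcomes with U + V = 3: (1,2), (2,1), each with probability 1/16.
E[min(U, V) | U + V = 3] = (1 + 1) / 2 = 1.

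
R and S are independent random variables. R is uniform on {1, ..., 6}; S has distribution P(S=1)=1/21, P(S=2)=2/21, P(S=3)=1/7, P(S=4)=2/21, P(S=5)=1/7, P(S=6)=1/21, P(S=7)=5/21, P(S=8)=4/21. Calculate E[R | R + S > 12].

74/13

P(R + S > 12) = 13/126.
Summing R·P(x,y) over outcomes with R + S > 12 gives 37/63.
E[R | R + S > 12] = (37/63) / (13/126) = 74/13.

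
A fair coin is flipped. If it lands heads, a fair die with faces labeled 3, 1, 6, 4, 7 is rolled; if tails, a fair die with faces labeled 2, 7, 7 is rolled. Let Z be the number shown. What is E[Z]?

143/30

E[Z | heads] = (3+1+6+4+7)/5 = 21/5.
E[Z | tails] = (2+7+7)/3 = 16/3.
E[Z] = (1/2)·(21/5) + (1/2)·(16/3) = 143/30.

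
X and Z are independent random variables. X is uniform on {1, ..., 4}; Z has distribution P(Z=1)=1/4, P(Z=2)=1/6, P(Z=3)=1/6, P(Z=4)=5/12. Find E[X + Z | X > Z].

P(X > Z) = 5/16.
Summing (X+Z)·P(x,y) over outcomes with X > Z gives 3/2.
E[X + Z | X > Z] = (3/2) / (5/16) = 24/5.

24/5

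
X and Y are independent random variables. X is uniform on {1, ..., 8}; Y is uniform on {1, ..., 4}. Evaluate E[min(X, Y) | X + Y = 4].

4/3

P(X + Y = 4) = 3/32.
Summing min(X,Y)·P(x,y) over outcomes with X + Y = 4 gives 1/8.
E[min(X, Y) | X + Y = 4] = (1/8) / (3/32) = 4/3.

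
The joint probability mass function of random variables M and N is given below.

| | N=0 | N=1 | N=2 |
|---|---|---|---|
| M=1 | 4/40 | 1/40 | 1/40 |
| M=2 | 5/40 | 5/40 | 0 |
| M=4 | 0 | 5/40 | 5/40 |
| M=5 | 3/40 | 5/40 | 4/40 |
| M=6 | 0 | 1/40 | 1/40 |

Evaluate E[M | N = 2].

P(N = 2) = 11/40.
Σ M·P over the event = 1·(1/40) + 4·(5/40) + 5·(4/40) + 6·(1/40) = 47/40.
E[M | N = 2] = (47/40) / (11/40) = 47/11.

47/11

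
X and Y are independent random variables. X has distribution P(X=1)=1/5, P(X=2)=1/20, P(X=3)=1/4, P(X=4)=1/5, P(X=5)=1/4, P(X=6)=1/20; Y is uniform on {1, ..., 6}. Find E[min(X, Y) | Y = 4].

61/20

P(Y = 4) = 1/6.
Summing min(X,Y)·P(x,y) over outcomes with Y = 4 gives 61/120.
E[min(X, Y) | Y = 4] = (61/120) / (1/6) = 61/20.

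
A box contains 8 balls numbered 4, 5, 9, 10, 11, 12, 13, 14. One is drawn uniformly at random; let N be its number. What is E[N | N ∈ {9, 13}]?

P(N ∈ {9, 13}) = 1/4.
Σ over the event: 9·1/8 + 13·1/8 = 11/4.
E[N | N ∈ {9, 13}] = (11/4) / (1/4) = 11.

11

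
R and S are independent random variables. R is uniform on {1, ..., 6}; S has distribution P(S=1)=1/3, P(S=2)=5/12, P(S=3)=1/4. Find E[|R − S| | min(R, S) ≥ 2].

71/40

P(min(R, S) ≥ 2) = 5/9.
Summing |R−S|·P(x,y) over outcomes with min(R, S) ≥ 2 gives 71/72.
E[|R − S| | min(R, S) ≥ 2] = (71/72) / (5/9) = 71/40.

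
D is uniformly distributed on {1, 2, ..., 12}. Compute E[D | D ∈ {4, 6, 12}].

P(D ∈ {4, 6, 12}) = 1/4.
Σ over the event: 4·1/12 + 6·1/12 + 12·1/12 = 11/6.
E[D | D ∈ {4, 6, 12}] = (11/6) / (1/4) = 22/3.

22/3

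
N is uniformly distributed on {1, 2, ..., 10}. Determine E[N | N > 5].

8

Given N > 5, N is equally likely to be any of {6, 7, 8, 9, 10}.
E[N | N > 5] = (6 + 7 + 8 + 9 + 10) / 5 = 8.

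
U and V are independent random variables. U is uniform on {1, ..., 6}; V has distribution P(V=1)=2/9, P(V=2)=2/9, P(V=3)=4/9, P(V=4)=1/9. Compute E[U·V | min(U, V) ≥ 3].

72/5

P(min(U, V) ≥ 3) = 10/27.
Summing UV·P(x,y) over outcomes with min(U, V) ≥ 3 gives 16/3.
E[U·V | min(U, V) ≥ 3] = (16/3) / (10/27) = 72/5.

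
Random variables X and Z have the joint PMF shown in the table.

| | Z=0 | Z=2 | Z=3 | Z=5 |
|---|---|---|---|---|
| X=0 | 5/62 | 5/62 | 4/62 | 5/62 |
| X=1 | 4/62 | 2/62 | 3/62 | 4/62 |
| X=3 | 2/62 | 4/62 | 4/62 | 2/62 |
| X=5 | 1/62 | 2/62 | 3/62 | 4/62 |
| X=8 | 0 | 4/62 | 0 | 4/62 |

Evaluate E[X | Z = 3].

15/7

P(Z = 3) = 7/31.
Σ X·P over the event = 0·(4/62) + 1·(3/62) + 3·(4/62) + 5·(3/62) = 15/31.
E[X | Z = 3] = (15/31) / (7/31) = 15/7.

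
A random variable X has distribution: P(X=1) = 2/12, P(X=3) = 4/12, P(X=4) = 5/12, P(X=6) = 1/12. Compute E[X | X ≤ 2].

1

P(X ≤ 2) = 1/6.
Σ over the event: 1·1/6 = 1/6.
E[X | X ≤ 2] = (1/6) / (1/6) = 1.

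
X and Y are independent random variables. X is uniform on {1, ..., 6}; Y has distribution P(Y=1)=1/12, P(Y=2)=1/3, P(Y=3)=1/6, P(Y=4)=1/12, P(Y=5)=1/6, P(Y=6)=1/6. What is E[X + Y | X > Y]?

218/31

P(X > Y) = 31/72.
Summing (X+Y)·P(x,y) over outcomes with X > Y gives 109/36.
E[X + Y | X > Y] = (109/36) / (31/72) = 218/31.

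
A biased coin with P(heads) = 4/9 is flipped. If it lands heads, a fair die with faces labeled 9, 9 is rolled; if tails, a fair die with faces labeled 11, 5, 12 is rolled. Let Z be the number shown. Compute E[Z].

E[Z | heads] = (9+9)/2 = 9.
E[Z | tails] = (11+5+12)/3 = 28/3.
E[Z] = (4/9)·(9) + (5/9)·(28/3) = 248/27.

248/27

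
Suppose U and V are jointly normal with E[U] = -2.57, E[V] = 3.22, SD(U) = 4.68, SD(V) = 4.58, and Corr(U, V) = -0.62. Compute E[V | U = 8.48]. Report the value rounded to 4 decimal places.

The regression of V on U has slope ρ·σ_V/σ_U and passes through (μ_U, μ_V).
E[V | U=8.48] = 3.22 + (-0.62)·(4.58/4.68)·(8.48 − (-2.57)) = 3.22 + (-0.60675)·(11.05) = -3.4846.

-3.4846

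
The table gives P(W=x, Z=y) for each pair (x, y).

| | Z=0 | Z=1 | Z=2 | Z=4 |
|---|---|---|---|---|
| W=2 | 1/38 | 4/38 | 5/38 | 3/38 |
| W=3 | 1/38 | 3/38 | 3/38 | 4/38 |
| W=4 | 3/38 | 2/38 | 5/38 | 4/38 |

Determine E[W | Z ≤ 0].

17/5

P(Z ≤ 0) = 5/38.
Σ W·P over the event = 2·(1/38) + 3·(1/38) + 4·(3/38) = 17/38.
E[W | Z ≤ 0] = (17/38) / (5/38) = 17/5.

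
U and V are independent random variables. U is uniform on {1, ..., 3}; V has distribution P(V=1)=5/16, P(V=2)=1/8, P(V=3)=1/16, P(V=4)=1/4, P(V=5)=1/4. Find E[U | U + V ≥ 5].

P(U + V ≥ 5) = 7/12.
Summing U·P(x,y) over outcomes with U + V ≥ 5 gives 59/48.
E[U | U + V ≥ 5] = (59/48) / (7/12) = 59/28.

59/28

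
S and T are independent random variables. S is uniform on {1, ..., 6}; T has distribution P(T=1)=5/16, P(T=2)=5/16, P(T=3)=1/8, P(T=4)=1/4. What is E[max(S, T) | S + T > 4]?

105/23

P(S + T > 4) = 23/32.
Summing max(S,T)·P(x,y) over outcomes with S + T > 4 gives 105/32.
E[max(S, T) | S + T > 4] = (105/32) / (23/32) = 105/23.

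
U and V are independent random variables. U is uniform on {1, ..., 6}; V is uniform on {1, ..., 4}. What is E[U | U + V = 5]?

Outcomes with U + V = 5: (1,4), (2,3), (3,2), (4,1), each with probability 1/24.
E[U | U + V = 5] = (1 + 2 + 3 + 4) / 4 = 5/2.

5/2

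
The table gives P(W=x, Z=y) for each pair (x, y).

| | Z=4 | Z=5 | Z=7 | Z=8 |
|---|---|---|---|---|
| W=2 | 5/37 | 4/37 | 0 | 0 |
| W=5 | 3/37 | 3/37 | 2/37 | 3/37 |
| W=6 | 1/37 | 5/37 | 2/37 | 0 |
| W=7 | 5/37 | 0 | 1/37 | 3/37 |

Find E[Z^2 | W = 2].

P(W = 2) = 9/37.
Σ Z^2·P over the event = 16·(5/37) + 25·(4/37) = 180/37.
E[Z^2 | W = 2] = (180/37) / (9/37) = 20.

20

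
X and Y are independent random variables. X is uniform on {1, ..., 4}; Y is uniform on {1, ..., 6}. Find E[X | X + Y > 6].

3

Outcomes with X + Y > 6: (1,6), (2,5), (2,6), (3,4), (3,5), (3,6), (4,3), (4,4), (4,5), (4,6), each with probability 1/24.
E[X | X + Y > 6] = (1 + 2 + 2 + 3 + 3 + 3 + 4 + 4 + 4 + 4) / 10 = 3.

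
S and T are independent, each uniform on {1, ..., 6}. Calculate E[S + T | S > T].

P(S > T) = 5/12.
Summing (S+T)·P(x,y) over outcomes with S > T gives 35/12.
E[S + T | S > T] = (35/12) / (5/12) = 7.

7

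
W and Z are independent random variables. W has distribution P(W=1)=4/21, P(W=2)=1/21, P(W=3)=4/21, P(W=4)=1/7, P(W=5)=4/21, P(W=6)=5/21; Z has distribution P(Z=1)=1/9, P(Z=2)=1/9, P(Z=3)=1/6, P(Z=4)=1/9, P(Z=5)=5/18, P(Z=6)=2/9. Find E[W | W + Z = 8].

53/13

P(W + Z = 8) = 26/189.
Summing W·P(x,y) over outcomes with W + Z = 8 gives 106/189.
E[W | W + Z = 8] = (106/189) / (26/189) = 53/13.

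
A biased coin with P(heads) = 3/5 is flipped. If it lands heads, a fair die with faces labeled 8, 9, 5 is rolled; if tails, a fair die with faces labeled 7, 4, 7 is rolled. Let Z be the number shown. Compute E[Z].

E[Z | heads] = (8+9+5)/3 = 22/3.
E[Z | tails] = (7+4+7)/3 = 6.
By the law of total expectation,
E[Z] = (3/5)·(22/3) + (2/5)·(6) = 34/5.

34/5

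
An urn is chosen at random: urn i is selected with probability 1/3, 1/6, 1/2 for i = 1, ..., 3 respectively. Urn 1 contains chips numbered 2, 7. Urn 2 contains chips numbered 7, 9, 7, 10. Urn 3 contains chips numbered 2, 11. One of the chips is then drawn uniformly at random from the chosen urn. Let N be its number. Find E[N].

49/8

E[N | urn 1] = (2+7)/2 = 9/2.
E[N | urn 2] = (7+9+7+10)/4 = 33/4.
E[N | urn 3] = (2+11)/2 = 13/2.
By the law of total expectation,
E[N] = (1/3)·(9/2) + (1/6)·(33/4) + (1/2)·(13/2) = 49/8.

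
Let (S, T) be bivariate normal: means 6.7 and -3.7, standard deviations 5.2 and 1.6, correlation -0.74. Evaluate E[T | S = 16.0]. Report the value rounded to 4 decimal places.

E[T | S=x] = μ_T + ρ(σ_T/σ_S)(x − μ_S) for jointly normal variables.
E[T | S=16.0] = -3.7 + (-0.74)·(1.6/5.2)·(16.0 − (6.7)) = -3.7 + (-0.22769)·(9.3) = -5.8175.

-5.8175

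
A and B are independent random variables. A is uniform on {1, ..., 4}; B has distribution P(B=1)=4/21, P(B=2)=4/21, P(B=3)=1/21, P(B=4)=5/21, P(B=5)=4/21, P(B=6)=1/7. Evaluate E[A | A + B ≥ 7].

3

P(A + B ≥ 7) = 5/12.
Summing A·P(x,y) over outcomes with A + B ≥ 7 gives 5/4.
E[A | A + B ≥ 7] = (5/4) / (5/12) = 3.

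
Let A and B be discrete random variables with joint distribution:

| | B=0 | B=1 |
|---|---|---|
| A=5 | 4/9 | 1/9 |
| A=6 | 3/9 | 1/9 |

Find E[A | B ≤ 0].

38/7

P(B ≤ 0) = 7/9.
Σ A·P over the event = 5·(4/9) + 6·(3/9) = 38/9.
E[A | B ≤ 0] = (38/9) / (7/9) = 38/7.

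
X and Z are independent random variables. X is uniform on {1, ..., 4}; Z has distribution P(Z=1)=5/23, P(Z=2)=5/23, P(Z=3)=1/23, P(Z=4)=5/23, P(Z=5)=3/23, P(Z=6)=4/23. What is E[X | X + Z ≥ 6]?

P(X + Z ≥ 6) = 25/46.
Summing X·P(x,y) over outcomes with X + Z ≥ 6 gives 71/46.
E[X | X + Z ≥ 6] = (71/46) / (25/46) = 71/25.

71/25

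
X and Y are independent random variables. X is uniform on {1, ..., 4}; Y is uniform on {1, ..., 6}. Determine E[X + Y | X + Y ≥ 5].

P(X + Y ≥ 5) = 3/4.
Summing (X+Y)·P(x,y) over outcomes with X + Y ≥ 5 gives 31/6.
E[X + Y | X + Y ≥ 5] = (31/6) / (3/4) = 62/9.

62/9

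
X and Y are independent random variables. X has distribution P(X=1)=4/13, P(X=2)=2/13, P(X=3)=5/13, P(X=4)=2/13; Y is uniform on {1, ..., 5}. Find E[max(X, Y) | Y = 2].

35/13

P(Y = 2) = 1/5.
Summing max(X,Y)·P(x,y) over outcomes with Y = 2 gives 7/13.
E[max(X, Y) | Y = 2] = (7/13) / (1/5) = 35/13.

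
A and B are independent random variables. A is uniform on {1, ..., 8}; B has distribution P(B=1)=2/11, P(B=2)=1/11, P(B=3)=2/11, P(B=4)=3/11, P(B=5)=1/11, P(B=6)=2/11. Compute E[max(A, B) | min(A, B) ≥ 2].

P(min(A, B) ≥ 2) = 63/88.
Summing max(A,B)·P(x,y) over outcomes with min(A, B) ≥ 2 gives 4.
E[max(A, B) | min(A, B) ≥ 2] = (4) / (63/88) = 352/63.

352/63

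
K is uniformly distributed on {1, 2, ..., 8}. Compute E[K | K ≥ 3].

Given K ≥ 3, K is equally likely to be any of {3, 4, 5, 6, 7, 8}.
E[K | K ≥ 3] = (3 + 4 + 5 + 6 + 7 + 8) / 6 = 11/2.

11/2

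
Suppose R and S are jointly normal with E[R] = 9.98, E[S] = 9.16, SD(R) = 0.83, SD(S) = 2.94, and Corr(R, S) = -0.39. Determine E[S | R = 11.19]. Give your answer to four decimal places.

The regression of S on R has slope ρ·σ_S/σ_R and passes through (μ_R, μ_S).
E[S | R=11.19] = 9.16 + (-0.39)·(2.94/0.83)·(11.19 − (9.98)) = 9.16 + (-1.3814)·(1.21) = 7.4885.

7.4885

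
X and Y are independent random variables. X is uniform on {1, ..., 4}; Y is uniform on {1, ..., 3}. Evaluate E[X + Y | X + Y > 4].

17/3

Outcomes with X + Y > 4: (2,3), (3,2), (3,3), (4,1), (4,2), (4,3), each with probability 1/12.
E[X + Y | X + Y > 4] = (5 + 5 + 6 + 5 + 6 + 7) / 6 = 17/3.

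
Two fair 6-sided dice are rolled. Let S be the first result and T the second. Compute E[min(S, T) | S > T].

P(S > T) = 5/12.
Summing min(S,T)·P(x,y) over outcomes with S > T gives 35/36.
E[min(S, T) | S > T] = (35/36) / (5/12) = 7/3.

7/3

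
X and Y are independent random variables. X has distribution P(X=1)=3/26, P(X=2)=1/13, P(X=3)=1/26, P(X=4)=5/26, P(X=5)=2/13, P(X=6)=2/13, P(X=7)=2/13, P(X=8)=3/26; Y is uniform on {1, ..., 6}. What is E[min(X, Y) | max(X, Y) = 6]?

P(max(X, Y) = 6) = 1/4.
Summing min(X,Y)·P(x,y) over outcomes with max(X, Y) = 6 gives 67/78.
E[min(X, Y) | max(X, Y) = 6] = (67/78) / (1/4) = 134/39.

134/39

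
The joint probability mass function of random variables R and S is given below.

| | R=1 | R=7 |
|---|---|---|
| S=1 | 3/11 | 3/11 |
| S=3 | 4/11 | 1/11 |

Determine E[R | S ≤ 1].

P(S ≤ 1) = 6/11.
Σ R·P over the event = 1·(3/11) + 7·(3/11) = 24/11.
E[R | S ≤ 1] = (24/11) / (6/11) = 4.

4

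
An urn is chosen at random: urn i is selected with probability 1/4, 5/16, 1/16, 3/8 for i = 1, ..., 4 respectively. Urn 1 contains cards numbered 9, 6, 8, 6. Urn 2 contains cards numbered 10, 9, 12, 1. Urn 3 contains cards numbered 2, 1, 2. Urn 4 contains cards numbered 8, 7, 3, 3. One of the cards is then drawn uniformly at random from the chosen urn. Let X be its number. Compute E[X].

E[X | urn 1] = (9+6+8+6)/4 = 29/4.
E[X | urn 2] = (10+9+12+1)/4 = 8.
E[X | urn 3] = (2+1+2)/3 = 5/3.
E[X | urn 4] = (8+7+3+3)/4 = 21/4.
By the law of total expectation,
E[X] = (1/4)·(29/4) + (5/16)·(8) + (1/16)·(5/3) + (3/8)·(21/4) = 613/96.

613/96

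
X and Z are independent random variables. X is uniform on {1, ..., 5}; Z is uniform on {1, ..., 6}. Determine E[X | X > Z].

Outcomes with X > Z: (2,1), (3,1), (3,2), (4,1), (4,2), (4,3), (5,1), (5,2), (5,3), (5,4), each with probability 1/30.
E[X | X > Z] = (2 + 3 + 3 + 4 + 4 + 4 + 5 + 5 + 5 + 5) / 10 = 4.

4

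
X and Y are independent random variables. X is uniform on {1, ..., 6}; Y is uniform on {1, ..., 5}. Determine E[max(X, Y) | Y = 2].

11/3

Outcomes with Y = 2: (1,2), (2,2), (3,2), (4,2), (5,2), (6,2), each with probability 1/30.
E[max(X, Y) | Y = 2] = (2 + 2 + 3 + 4 + 5 + 6) / 6 = 11/3.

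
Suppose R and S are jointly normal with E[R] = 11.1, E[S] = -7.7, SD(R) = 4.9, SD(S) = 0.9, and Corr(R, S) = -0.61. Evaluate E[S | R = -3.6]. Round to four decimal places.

The regression of S on R has slope ρ·σ_S/σ_R and passes through (μ_R, μ_S).
E[S | R=-3.6] = -7.7 + (-0.61)·(0.9/4.9)·(-3.6 − (11.1)) = -7.7 + (-0.11204)·(-14.7) = -6.0530.

-6.0530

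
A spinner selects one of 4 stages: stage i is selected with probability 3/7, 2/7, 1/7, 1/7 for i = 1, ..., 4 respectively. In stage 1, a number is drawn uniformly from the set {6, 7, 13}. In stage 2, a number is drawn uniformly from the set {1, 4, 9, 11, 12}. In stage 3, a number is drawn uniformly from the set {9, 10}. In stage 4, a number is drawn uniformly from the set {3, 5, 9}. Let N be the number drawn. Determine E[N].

1679/210

E[N | stage 1] = (6+7+13)/3 = 26/3.
E[N | stage 2] = (1+4+9+11+12)/5 = 37/5.
E[N | stage 3] = (9+10)/2 = 19/2.
E[N | stage 4] = (3+5+9)/3 = 17/3.
By the law of total expectation,
E[N] = (3/7)·(26/3) + (2/7)·(37/5) + (1/7)·(19/2) + (1/7)·(17/3) = 1679/210.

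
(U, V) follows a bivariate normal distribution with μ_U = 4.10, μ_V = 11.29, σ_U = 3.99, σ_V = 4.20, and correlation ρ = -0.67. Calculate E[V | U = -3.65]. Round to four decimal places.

E[V | U=x] = μ_V + ρ(σ_V/σ_U)(x − μ_U) for jointly normal variables.
E[V | U=-3.65] = 11.29 + (-0.67)·(4.20/3.99)·(-3.65 − (4.10)) = 11.29 + (-0.70526)·(-7.75) = 16.7558.

16.7558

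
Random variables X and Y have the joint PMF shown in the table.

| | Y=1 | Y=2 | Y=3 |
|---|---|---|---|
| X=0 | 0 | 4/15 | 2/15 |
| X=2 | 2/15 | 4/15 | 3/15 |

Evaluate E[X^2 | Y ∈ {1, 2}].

12/5

P(Y ∈ {1, 2}) = 2/3.
Σ X^2·P over the event = 0·(4/15) + 4·(2/15) + 4·(4/15) = 8/5.
E[X^2 | Y ∈ {1, 2}] = (8/5) / (2/3) = 12/5.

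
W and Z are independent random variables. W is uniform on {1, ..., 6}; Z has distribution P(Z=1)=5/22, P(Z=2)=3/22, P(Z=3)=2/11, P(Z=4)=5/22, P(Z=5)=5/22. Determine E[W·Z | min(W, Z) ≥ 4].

P(min(W, Z) ≥ 4) = 5/22.
Summing WZ·P(x,y) over outcomes with min(W, Z) ≥ 4 gives 225/44.
E[W·Z | min(W, Z) ≥ 4] = (225/44) / (5/22) = 45/2.

45/2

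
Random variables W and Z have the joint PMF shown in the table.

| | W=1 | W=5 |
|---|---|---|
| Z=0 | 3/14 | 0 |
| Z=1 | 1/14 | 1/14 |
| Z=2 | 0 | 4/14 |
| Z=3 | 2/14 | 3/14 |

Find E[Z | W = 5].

9/4

P(W = 5) = 4/7.
Σ Z·P over the event = 1·(1/14) + 2·(4/14) + 3·(3/14) = 9/7.
E[Z | W = 5] = (9/7) / (4/7) = 9/4.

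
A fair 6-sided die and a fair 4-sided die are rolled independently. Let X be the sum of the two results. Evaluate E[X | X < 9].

P(X < 9) = 7/8.
Σ over the event: 2·1/24 + 3·1/12 + 4·1/8 + 5·1/6 + 6·1/6 + 7·1/6 + 8·1/8 = 29/6.
E[X | X < 9] = (29/6) / (7/8) = 116/21.

116/21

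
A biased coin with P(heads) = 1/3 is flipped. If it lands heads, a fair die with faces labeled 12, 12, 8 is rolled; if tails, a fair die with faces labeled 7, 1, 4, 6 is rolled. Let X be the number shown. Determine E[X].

E[X | heads] = (12+12+8)/3 = 32/3.
E[X | tails] = (7+1+4+6)/4 = 9/2.
E[X] = (1/3)·(32/3) + (2/3)·(9/2) = 59/9.

59/9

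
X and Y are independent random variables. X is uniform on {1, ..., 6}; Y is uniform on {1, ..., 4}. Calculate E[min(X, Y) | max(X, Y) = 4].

16/7

Outcomes with max(X, Y) = 4: (1,4), (2,4), (3,4), (4,1), (4,2), (4,3), (4,4), each with probability 1/24.
E[min(X, Y) | max(X, Y) = 4] = (1 + 2 + 3 + 1 + 2 + 3 + 4) / 7 = 16/7.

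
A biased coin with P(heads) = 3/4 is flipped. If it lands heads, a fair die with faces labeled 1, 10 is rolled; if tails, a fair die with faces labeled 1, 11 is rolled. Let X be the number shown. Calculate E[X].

45/8

E[X | heads] = (1+10)/2 = 11/2.
E[X | tails] = (1+11)/2 = 6.
By the law of total expectation,
E[X] = (3/4)·(11/2) + (1/4)·(6) = 45/8.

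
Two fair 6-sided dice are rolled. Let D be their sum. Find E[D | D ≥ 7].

P(D ≥ 7) = 7/12.
Σ over the event: 7·1/6 + 8·5/36 + 9·1/9 + 10·1/12 + 11·1/18 + 12·1/36 = 91/18.
E[D | D ≥ 7] = (91/18) / (7/12) = 26/3.

26/3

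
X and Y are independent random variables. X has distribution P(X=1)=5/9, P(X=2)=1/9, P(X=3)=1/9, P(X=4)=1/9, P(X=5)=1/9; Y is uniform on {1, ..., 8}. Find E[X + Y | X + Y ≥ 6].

P(X + Y ≥ 6) = 23/36.
Summing (X+Y)·P(x,y) over outcomes with X + Y ≥ 6 gives 95/18.
E[X + Y | X + Y ≥ 6] = (95/18) / (23/36) = 190/23.

190/23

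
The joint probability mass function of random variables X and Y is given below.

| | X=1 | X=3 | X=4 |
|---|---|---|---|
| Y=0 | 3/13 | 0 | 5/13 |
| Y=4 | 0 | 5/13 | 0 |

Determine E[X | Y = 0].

P(Y = 0) = 8/13.
Σ X·P over the event = 1·(3/13) + 4·(5/13) = 23/13.
E[X | Y = 0] = (23/13) / (8/13) = 23/8.

23/8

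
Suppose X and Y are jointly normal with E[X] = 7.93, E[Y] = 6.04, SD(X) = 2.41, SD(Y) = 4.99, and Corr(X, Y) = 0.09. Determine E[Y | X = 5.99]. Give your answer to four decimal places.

For a bivariate normal, E[Y | X=x] = μ_Y + ρ·(σ_Y/σ_X)·(x − μ_X).
E[Y | X=5.99] = 6.04 + (0.09)·(4.99/2.41)·(5.99 − (7.93)) = 6.04 + (0.18635)·(-1.94) = 5.6785.

5.6785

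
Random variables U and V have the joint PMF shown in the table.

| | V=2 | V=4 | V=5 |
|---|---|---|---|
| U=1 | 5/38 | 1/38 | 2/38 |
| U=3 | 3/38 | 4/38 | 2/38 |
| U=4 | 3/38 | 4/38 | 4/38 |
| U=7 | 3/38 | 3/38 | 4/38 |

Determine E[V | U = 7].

19/5

P(U = 7) = 5/19.
Σ V·P over the event = 2·(3/38) + 4·(3/38) + 5·(4/38) = 1.
E[V | U = 7] = (1) / (5/19) = 19/5.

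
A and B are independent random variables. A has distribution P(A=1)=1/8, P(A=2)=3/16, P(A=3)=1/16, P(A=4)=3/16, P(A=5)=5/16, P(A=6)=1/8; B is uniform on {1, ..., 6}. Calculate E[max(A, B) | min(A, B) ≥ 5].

79/14

P(min(A, B) ≥ 5) = 7/48.
Summing max(A,B)·P(x,y) over outcomes with min(A, B) ≥ 5 gives 79/96.
E[max(A, B) | min(A, B) ≥ 5] = (79/96) / (7/48) = 79/14.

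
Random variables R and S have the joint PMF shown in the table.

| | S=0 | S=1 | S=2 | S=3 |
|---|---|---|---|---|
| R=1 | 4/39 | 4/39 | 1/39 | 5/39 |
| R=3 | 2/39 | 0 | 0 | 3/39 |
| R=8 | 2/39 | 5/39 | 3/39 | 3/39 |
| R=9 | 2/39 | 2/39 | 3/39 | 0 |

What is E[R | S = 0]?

P(S = 0) = 10/39.
Summing R·P(R=x,S=y) over the conditioning event gives 44/39.
E[R | S = 0] = (44/39) / (10/39) = 22/5.

22/5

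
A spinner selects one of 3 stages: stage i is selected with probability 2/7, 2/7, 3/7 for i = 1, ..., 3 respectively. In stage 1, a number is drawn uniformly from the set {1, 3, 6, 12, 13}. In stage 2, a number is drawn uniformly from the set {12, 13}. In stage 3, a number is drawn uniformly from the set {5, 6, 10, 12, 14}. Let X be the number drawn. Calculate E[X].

48/5

E[X | stage 1] = (1+3+6+12+13)/5 = 7.
E[X | stage 2] = (12+13)/2 = 25/2.
E[X | stage 3] = (5+6+10+12+14)/5 = 47/5.
E[X] = (2/7)·(7) + (2/7)·(25/2) + (3/7)·(47/5) = 48/5.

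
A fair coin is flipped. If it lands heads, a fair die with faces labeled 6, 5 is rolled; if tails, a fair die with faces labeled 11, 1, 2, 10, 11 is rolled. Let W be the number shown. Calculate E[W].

25/4

E[W | heads] = (6+5)/2 = 11/2.
E[W | tails] = (11+1+2+10+11)/5 = 7.
E[W] = (1/2)·(11/2) + (1/2)·(7) = 25/4.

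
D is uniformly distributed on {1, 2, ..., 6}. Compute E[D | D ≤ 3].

2

Given D ≤ 3, D is equally likely to be any of {1, 2, 3}.
E[D | D ≤ 3] = (1 + 2 + 3) / 3 = 2.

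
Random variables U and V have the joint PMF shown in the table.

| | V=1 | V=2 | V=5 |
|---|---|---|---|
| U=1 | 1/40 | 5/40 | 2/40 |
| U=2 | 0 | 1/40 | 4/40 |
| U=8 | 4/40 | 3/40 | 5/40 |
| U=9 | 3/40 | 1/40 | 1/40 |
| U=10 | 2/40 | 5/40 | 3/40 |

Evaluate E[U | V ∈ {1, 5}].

169/25

P(V ∈ {1, 5}) = 5/8.
Summing U·P(U=x,V=y) over the conditioning event gives 169/40.
E[U | V ∈ {1, 5}] = (169/40) / (5/8) = 169/25.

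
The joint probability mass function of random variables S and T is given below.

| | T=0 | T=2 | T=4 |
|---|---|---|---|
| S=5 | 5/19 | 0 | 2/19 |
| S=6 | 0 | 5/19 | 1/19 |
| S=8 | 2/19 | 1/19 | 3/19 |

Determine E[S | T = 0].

41/7

P(T = 0) = 7/19.
Σ S·P over the event = 5·(5/19) + 8·(2/19) = 41/19.
E[S | T = 0] = (41/19) / (7/19) = 41/7.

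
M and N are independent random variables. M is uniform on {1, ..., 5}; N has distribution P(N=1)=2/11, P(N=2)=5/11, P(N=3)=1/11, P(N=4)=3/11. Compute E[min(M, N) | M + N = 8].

15/4

P(M + N = 8) = 4/55.
Summing min(M,N)·P(x,y) over outcomes with M + N = 8 gives 3/11.
E[min(M, N) | M + N = 8] = (3/11) / (4/55) = 15/4.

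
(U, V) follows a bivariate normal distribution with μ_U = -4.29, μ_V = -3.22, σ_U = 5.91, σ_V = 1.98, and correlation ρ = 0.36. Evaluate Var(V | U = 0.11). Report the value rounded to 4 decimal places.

3.4123

For a bivariate normal, Var(V | U=x) = σ_V²(1 − ρ²).
Var(V | U=0.11) = (1.98)²·(1 − (0.36)²) = 3.9204·0.8704 = 3.4123.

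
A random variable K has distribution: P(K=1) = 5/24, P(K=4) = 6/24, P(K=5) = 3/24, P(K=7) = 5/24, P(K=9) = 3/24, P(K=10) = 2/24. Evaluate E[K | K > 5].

P(K > 5) = 5/12.
Σ over the event: 7·5/24 + 9·1/8 + 10·1/12 = 41/12.
E[K | K > 5] = (41/12) / (5/12) = 41/5.

41/5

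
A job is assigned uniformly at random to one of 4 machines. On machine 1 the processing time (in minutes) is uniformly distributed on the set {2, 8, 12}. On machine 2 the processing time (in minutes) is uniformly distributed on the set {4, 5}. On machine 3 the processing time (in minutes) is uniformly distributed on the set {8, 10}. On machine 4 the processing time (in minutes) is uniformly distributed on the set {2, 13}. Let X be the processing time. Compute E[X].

E[X | machine 1] = (2+8+12)/3 = 22/3.
E[X | machine 2] = (4+5)/2 = 9/2.
E[X | machine 3] = (8+10)/2 = 9.
E[X | machine 4] = (2+13)/2 = 15/2.
By the law of total expectation,
E[X] = (1/4)·(22/3) + (1/4)·(9/2) + (1/4)·(9) + (1/4)·(15/2) = 85/12.

85/12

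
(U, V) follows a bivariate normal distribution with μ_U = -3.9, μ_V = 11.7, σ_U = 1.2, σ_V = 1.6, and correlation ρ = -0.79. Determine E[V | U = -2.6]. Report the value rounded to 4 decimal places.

10.3307

For a bivariate normal, E[V | U=x] = μ_V + ρ·(σ_V/σ_U)·(x − μ_U).
E[V | U=-2.6] = 11.7 + (-0.79)·(1.6/1.2)·(-2.6 − (-3.9)) = 11.7 + (-1.0533)·(1.3) = 10.3307.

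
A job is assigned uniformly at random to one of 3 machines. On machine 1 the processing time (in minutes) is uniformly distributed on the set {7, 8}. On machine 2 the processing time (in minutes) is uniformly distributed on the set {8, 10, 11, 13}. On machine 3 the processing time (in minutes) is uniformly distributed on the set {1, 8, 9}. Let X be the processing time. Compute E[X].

E[X | machine 1] = (7+8)/2 = 15/2.
E[X | machine 2] = (8+10+11+13)/4 = 21/2.
E[X | machine 3] = (1+8+9)/3 = 6.
E[X] = (1/3)·(15/2) + (1/3)·(21/2) + (1/3)·(6) = 8.

8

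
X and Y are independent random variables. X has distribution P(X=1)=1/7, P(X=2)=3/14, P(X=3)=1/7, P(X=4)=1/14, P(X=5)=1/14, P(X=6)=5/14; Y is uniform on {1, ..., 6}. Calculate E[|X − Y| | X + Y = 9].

P(X + Y = 9) = 3/28.
Summing |X−Y|·P(x,y) over outcomes with X + Y = 9 gives 23/84.
E[|X − Y| | X + Y = 9] = (23/84) / (3/28) = 23/9.

23/9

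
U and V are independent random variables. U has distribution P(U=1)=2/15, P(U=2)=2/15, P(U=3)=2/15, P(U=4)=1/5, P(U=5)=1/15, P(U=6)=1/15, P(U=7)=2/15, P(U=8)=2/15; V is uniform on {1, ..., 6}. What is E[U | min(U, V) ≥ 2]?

63/13

P(min(U, V) ≥ 2) = 13/18.
Summing U·P(x,y) over outcomes with min(U, V) ≥ 2 gives 7/2.
E[U | min(U, V) ≥ 2] = (7/2) / (13/18) = 63/13.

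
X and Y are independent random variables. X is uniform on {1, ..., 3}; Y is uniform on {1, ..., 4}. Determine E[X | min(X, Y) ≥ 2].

5/2

Outcomes with min(X, Y) ≥ 2: (2,2), (2,3), (2,4), (3,2), (3,3), (3,4), each with probability 1/12.
E[X | min(X, Y) ≥ 2] = (2 + 2 + 2 + 3 + 3 + 3) / 6 = 5/2.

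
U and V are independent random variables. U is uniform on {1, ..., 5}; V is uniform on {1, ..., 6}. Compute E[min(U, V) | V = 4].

14/5

Outcomes with V = 4: (1,4), (2,4), (3,4), (4,4), (5,4), each with probability 1/30.
E[min(U, V) | V = 4] = (1 + 2 + 3 + 4 + 4) / 5 = 14/5.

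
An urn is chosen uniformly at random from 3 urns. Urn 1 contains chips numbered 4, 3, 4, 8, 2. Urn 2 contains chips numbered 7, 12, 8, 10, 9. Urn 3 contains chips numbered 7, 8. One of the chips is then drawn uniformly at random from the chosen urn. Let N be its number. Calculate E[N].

E[N | urn 1] = (4+3+4+8+2)/5 = 21/5.
E[N | urn 2] = (7+12+8+10+9)/5 = 46/5.
E[N | urn 3] = (7+8)/2 = 15/2.
E[N] = (1/3)·(21/5) + (1/3)·(46/5) + (1/3)·(15/2) = 209/30.

209/30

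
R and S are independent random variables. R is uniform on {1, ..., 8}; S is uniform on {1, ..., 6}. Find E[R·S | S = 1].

P(S = 1) = 1/6.
Summing RS·P(x,y) over outcomes with S = 1 gives 3/4.
E[R·S | S = 1] = (3/4) / (1/6) = 9/2.

9/2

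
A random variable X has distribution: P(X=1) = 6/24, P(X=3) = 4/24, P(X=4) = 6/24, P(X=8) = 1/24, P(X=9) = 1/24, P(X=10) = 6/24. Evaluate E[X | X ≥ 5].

77/8

P(X ≥ 5) = 1/3.
Σ over the event: 8·1/24 + 9·1/24 + 10·1/4 = 77/24.
E[X | X ≥ 5] = (77/24) / (1/3) = 77/8.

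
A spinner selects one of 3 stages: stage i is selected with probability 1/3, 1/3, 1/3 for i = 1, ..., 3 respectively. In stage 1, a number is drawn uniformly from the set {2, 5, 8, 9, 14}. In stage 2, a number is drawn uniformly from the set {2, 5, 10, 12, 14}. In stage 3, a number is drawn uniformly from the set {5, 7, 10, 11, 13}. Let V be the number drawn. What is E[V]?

E[V | stage 1] = (2+5+8+9+14)/5 = 38/5.
E[V | stage 2] = (2+5+10+12+14)/5 = 43/5.
E[V | stage 3] = (5+7+10+11+13)/5 = 46/5.
By the law of total expectation,
E[V] = (1/3)·(38/5) + (1/3)·(43/5) + (1/3)·(46/5) = 127/15.

127/15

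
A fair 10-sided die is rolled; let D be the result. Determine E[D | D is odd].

Given D is odd, D is equally likely to be any of {1, 3, 5, 7, 9}.
E[D | D is odd] = (1 + 3 + 5 + 7 + 9) / 5 = 5.

5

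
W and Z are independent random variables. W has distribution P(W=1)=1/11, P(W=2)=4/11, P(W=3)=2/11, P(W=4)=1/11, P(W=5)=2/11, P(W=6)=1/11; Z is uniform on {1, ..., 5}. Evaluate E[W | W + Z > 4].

25/7

P(W + Z > 4) = 42/55.
Summing W·P(x,y) over outcomes with W + Z > 4 gives 30/11.
E[W | W + Z > 4] = (30/11) / (42/55) = 25/7.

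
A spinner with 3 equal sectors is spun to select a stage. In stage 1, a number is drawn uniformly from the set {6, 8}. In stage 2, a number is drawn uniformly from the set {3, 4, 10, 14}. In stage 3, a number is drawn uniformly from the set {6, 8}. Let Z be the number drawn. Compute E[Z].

29/4

E[Z | stage 1] = (6+8)/2 = 7.
E[Z | stage 2] = (3+4+10+14)/4 = 31/4.
E[Z | stage 3] = (6+8)/2 = 7.
By the law of total expectation,
E[Z] = (1/3)·(7) + (1/3)·(31/4) + (1/3)·(7) = 29/4.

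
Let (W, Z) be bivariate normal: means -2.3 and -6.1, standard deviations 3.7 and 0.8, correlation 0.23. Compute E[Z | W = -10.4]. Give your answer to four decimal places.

The regression of Z on W has slope ρ·σ_Z/σ_W and passes through (μ_W, μ_Z).
E[Z | W=-10.4] = -6.1 + (0.23)·(0.8/3.7)·(-10.4 − (-2.3)) = -6.1 + (0.04973)·(-8.1) = -6.5028.

-6.5028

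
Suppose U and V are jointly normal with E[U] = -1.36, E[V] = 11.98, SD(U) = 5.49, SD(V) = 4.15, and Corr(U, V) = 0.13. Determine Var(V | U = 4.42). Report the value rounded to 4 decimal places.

The conditional variance in a bivariate normal is σ_V²(1 − ρ²), independent of x.
Var(V | U=4.42) = (4.15)²·(1 − (0.13)²) = 17.2225·0.9831 = 16.9314.

16.9314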